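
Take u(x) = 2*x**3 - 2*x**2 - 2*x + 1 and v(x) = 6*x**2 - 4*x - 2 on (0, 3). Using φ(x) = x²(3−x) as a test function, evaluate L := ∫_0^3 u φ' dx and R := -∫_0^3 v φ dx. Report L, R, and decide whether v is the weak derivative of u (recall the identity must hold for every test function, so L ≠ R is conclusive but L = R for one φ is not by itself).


LHS = -837/10, RHS = -837/10. Yes, v = u' weakly.

u(x) = 2*x**3 - 2*x**2 - 2*x + 1, classical derivative u'(x) = 6*x**2 - 4*x - 2.
φ(x) = x²(3−x), so φ'(x) = 3*x*(2 - x).
Note φ(0) = φ(3) = 0, so the boundary term u·φ vanishes.
LHS = ∫_0^3 u(x) φ'(x) dx = ∫_0^3 (-6*x^5 + 18*x^4 - 6*x^3 - 15*x^2 + 6*x) dx. Term by term:
  ∫_0^3 -6*x^5 dx = -729;  ∫_0^3 18*x^4 dx = 4374/5;  ∫_0^3 -6*x^3 dx = -243/2;
  ∫_0^3 -15*x^2 dx = -135;  ∫_0^3 6*x dx = 27.
Sum: -729 + 4374/5 − 243/2 − 135 + 27 = -837/10.
So LHS = -837/10.
∫_0^3 v(x) φ(x) dx = ∫_0^3 (-6*x^5 + 22*x^4 - 10*x^3 - 6*x^2) dx. Term by term:
  ∫_0^3 -6*x^5 dx = -729;  ∫_0^3 22*x^4 dx = 5346/5;  ∫_0^3 -10*x^3 dx = -405/2;
  ∫_0^3 -6*x^2 dx = -54.
Sum: -729 + 5346/5 − 405/2 − 54 = 837/10.
So RHS = -∫_0^3 v(x) φ(x) dx = -837/10.
LHS = RHS, so the identity holds for this test φ.
Moreover u is smooth here and v(x) = u'(x) = 6*x**2 - 4*x - 2 pointwise, so the identity holds for every test function. Hence v is the weak derivative of u.


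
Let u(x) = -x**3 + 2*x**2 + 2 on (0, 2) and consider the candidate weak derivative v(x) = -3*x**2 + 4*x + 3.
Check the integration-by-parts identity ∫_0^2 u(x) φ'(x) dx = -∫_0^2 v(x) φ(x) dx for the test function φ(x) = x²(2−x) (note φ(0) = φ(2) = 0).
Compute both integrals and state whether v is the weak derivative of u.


LHS = 0, RHS = -4. No, v is not the weak derivative of u.

u(x) = -x**3 + 2*x**2 + 2, classical derivative u'(x) = -3*x**2 + 4*x.
φ(x) = x²(2−x), so φ'(x) = x*(4 - 3*x).
Note φ(0) = φ(2) = 0, so the boundary term u·φ vanishes.
LHS = ∫_0^2 u(x) φ'(x) dx = ∫_0^2 (3*x^5 - 10*x^4 + 8*x^3 - 6*x^2 + 8*x) dx. Term by term:
  ∫_0^2 3*x^5 dx = 32;  ∫_0^2 -10*x^4 dx = -64;  ∫_0^2 8*x^3 dx = 32;
  ∫_0^2 -6*x^2 dx = -16;  ∫_0^2 8*x dx = 16.
Sum: 32 − 64 + 32 − 16 + 16 = 0.
So LHS = 0.
∫_0^2 v(x) φ(x) dx = ∫_0^2 (3*x^5 - 10*x^4 + 5*x^3 + 6*x^2) dx. Term by term:
  ∫_0^2 3*x^5 dx = 32;  ∫_0^2 -10*x^4 dx = -64;  ∫_0^2 5*x^3 dx = 20;
  ∫_0^2 6*x^2 dx = 16.
Sum: 32 − 64 + 20 + 16 = 4.
So RHS = -∫_0^2 v(x) φ(x) dx = -4.
LHS − RHS = 4 ≠ 0, so the identity fails.
(For a valid weak derivative the identity must hold for EVERY test function, in particular this one. The failure shows v is NOT the weak derivative of u.)
Correct weak derivative would be u'(x) = -3*x**2 + 4*x.


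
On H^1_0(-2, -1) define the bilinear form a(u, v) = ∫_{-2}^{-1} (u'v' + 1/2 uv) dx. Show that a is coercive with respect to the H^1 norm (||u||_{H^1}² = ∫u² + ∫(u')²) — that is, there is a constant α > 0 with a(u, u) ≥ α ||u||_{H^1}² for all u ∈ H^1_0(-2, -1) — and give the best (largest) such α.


α = (1/2 + π^2)/(1 + π^2)

Coercivity of a(·,·) on H^1_0(-2, -1) means a(u, u) ≥ α ||u||_{H^1}² for every u ∈ H^1_0.
The interval has length L = 1, and Poincaré/coercivity depend only on L. Here a(u, u) = ∫(u')² + (1/2)·∫u².
Here 0 < c = 1/2 < 1. The condition a(u,u) ≥ α||u||_{H^1}² reads (1−α)∫(u')² ≥ (α−c)∫u². Any admissible α is ≤ 1 (rapidly oscillating u have ∫u²/∫(u')² → 0), and α = 1 would force 0 ≥ (1−c)∫u², impossible since c < 1; so 1−α > 0. By the sharp Poincaré inequality on H^1_0 of an interval of length L, ∫(u')² ≥ (π/L)²∫u² with equality for the first sine mode sin(π(x−x₀)/L) (x₀ the left endpoint), so the inequality holds for all u iff (1−α)(π/L)² ≥ α − c, i.e. α ≤ ((π/L)² + c)/((π/L)² + 1) = (1 + c(L/π)²)/(1 + (L/π)²). With (π/L)² = π^2 and c = 1/2, the largest admissible constant is α = ((π/L)² + c)/((π/L)² + 1).
Simplifying, α = (1/2 + π^2)/(1 + π^2).


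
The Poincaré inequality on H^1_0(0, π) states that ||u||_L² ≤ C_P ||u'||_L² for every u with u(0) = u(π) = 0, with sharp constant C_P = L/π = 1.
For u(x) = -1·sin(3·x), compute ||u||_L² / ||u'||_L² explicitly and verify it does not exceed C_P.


||u||_L² / ||u'||_L² = 1/3 < C_P = 1.

u(x) = -1·sin(3·x), so u'(x) = -3*cos(3*x).
Writing u(x) = A·sin(kπx/L) with A = -1 and k = 3, use ∫_0^L sin²(kπx/L) dx = L/2 and ∫_0^L cos²(kπx/L) dx = L/2.
u² = 1·sin²(3·x) and (u')² = 9·cos²(3·x), and each of sin², cos² integrates to L/2 = π/2 over (0, π).
∫_0^π u² dx = π/2, so ||u||_L² = sqrt(2)*sqrt(π)/2.
∫_0^π (u')² dx = 9*π/2, so ||u'||_L² = 3*sqrt(2)*sqrt(π)/2.
Ratio ||u||_L² / ||u'||_L² = 1/3.
Sharp Poincaré constant on H^1_0(0, π) is C_P = L/π = 1, achieved by sin(x).
This is the k = 3 harmonic; the ratio L/(kπ) is strictly less than C_P = L/π, consistent with the sharp inequality ||u||_L² ≤ C_P ||u'||_L².


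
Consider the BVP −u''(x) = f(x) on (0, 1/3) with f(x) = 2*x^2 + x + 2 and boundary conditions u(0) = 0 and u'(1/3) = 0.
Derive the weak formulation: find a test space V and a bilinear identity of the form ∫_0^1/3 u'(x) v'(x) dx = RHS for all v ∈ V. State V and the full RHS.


V = {v ∈ H^1(0, 1/3) : v(0) = 0} (test functions vanish at x = 0 where u is specified); weak form: ∫_0^1/3 u'v' dx = ∫_0^1/3 (2*x^2 + x + 2) v dx for all v ∈ V.

Multiply both sides by a test function v and integrate from 0 to 1/3:
  ∫_0^1/3 −u''(x) v(x) dx = ∫_0^1/3 f(x) v(x) dx.
Integrate the LHS by parts once:
  ∫_0^1/3 −u'' v dx = −[u'(x) v(x)]_0^1/3 + ∫_0^1/3 u'(x) v'(x) dx.
Thus ∫_0^1/3 u'(x) v'(x) dx = ∫_0^1/3 f(x) v(x) dx + [u'(x) v(x)]_0^1/3.
Choose V so that boundary terms are either known or forced to vanish.
Mixed BC: u(0) = 0 (Dirichlet) and u'(1/3) = 0 (Neumann). Define V = {v ∈ H^1(0, 1/3) : v(0) = 0}. Then [u' v]_0^1/3 = u'(1/3)·v(1/3) − u'(0)·0 = 0.
Weak formulation: find u (satisfying any essential BC) such that ∫_0^1/3 u'(x) v'(x) dx = ∫_0^1/3 f v dx for all v ∈ V (Dirichlet at 0 absorbed into V; the Neumann datum at x = 1/3 is zero, so no boundary term remains).
Substituting f(x) = 2*x^2 + x + 2, the right-hand side is ∫_0^1/3 (2*x^2 + x + 2) v dx.


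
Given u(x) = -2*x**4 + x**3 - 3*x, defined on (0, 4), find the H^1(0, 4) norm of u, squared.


||u||_{H^1}^2 = 67672076/315

The H^1 norm (squared) on an interval (0, L) is
  ||u||_{H^1}^2 = ∫_0^L u(x)^2 dx + ∫_0^L u'(x)^2 dx.
Compute u'(x) = -8*x**3 + 3*x**2 - 3.
Then u(x)^2 = 4*x**8 - 4*x**7 + x**6 + 12*x**5 - 6*x**4 + 9*x**2 and u'(x)^2 = 64*x**6 - 48*x**5 + 9*x**4 + 48*x**3 - 18*x**2 + 9.
Integrate each monomial from 0 to 4 using ∫_0^4 c·x^n dx = c·4^(n+1)/(n+1):
  ∫_0^4 u(x)^2 dx = ∫_0^4 (4*x^8 - 4*x^7 + x^6 + 12*x^5 - 6*x^4 + 9*x^2) dx. Term by term:
    ∫_0^4 4*x^8 dx = 1048576/9;  ∫_0^4 -4*x^7 dx = -32768;  ∫_0^4 x^6 dx = 16384/7;
    ∫_0^4 12*x^5 dx = 8192;  ∫_0^4 -6*x^4 dx = -6144/5;  ∫_0^4 9*x^2 dx = 192.
  Sum: 1048576/9 − 32768 + 16384/7 + 8192 − 6144/5 + 192 = 29369408/315.
  ∫_0^4 u'(x)^2 dx = ∫_0^4 (64*x^6 - 48*x^5 + 9*x^4 + 48*x^3 - 18*x^2 + 9) dx. Term by term:
    ∫_0^4 64*x^6 dx = 1048576/7;  ∫_0^4 -48*x^5 dx = -32768;  ∫_0^4 9*x^4 dx = 9216/5;
    ∫_0^4 48*x^3 dx = 3072;  ∫_0^4 -18*x^2 dx = -384;  ∫_0^4 9 dx = 36.
  Sum: 1048576/7 − 32768 + 9216/5 + 3072 − 384 + 36 = 4255852/35.
Adding: ||u||_{H^1}^2 = 29369408/315 + 4255852/35 = 67672076/315.


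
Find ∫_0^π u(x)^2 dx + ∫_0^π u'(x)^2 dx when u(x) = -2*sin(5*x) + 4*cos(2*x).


||u||_{H^1(0,π)}^2 = -800/21 + 92*π

u'(x) = -8*sin(2*x) - 10*cos(5*x).
Expand u² and (u')² and integrate term by term on (0, π), using: for integers n ≥ 1, ∫_0^π sin²(nx) dx = ∫_0^π cos²(nx) dx = π/2; for n ≠ n', ∫_0^π sin(nx)sin(n'x) dx = ∫_0^π cos(nx)cos(n'x) dx = 0; and by product-to-sum, ∫_0^π sin(nx)cos(n'x) dx = ½∫_0^π [sin((n+n')x) + sin((n−n')x)] dx, which is 0 when n+n' is even and 2n/(n²−n'²) when n+n' is odd (it need not vanish on (0, π)).
  u² squared terms: (-2)²·∫sin(5x)² dx = 4·π/2 = 2*π;  (4)²·∫cos(2x)² dx = 16·π/2 = 8*π.
  u² cross terms: 2·(-2)·(4)·∫sin(5x)·cos(2x) dx = -16·(10/21) = -160/21.
  So ∫_0^π u² dx = 2*π + 8*π − 160/21 = -160/21 + 10*π.
  (u')² squared terms: (-10)²·∫cos(5x)² dx = 100·π/2 = 50*π;  (-8)²·∫sin(2x)² dx = 64·π/2 = 32*π.
  (u')² cross terms: 2·(-10)·(-8)·∫cos(5x)·sin(2x) dx = 160·(-4/21) = -640/21.
  So ∫_0^π (u')² dx = 50*π + 32*π − 640/21 = -640/21 + 82*π.
||u||_{H^1}^2 = (-160/21 + 10*π) + (-640/21 + 82*π) = -800/21 + 92*π.


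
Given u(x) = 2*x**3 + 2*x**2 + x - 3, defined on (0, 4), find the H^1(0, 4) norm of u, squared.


||u||_{H^1}^2 = 938472/35

The H^1 norm (squared) on an interval (0, L) is
  ||u||_{H^1}^2 = ∫_0^L u(x)^2 dx + ∫_0^L u'(x)^2 dx.
Compute u'(x) = 6*x**2 + 4*x + 1.
Then u(x)^2 = 4*x**6 + 8*x**5 + 8*x**4 - 8*x**3 - 11*x**2 - 6*x + 9 and u'(x)^2 = 36*x**4 + 48*x**3 + 28*x**2 + 8*x + 1.
Integrate each monomial from 0 to 4 using ∫_0^4 c·x^n dx = c·4^(n+1)/(n+1):
  ∫_0^4 u(x)^2 dx = ∫_0^4 (4*x^6 + 8*x^5 + 8*x^4 - 8*x^3 - 11*x^2 - 6*x + 9) dx. Term by term:
    ∫_0^4 4*x^6 dx = 65536/7;  ∫_0^4 8*x^5 dx = 16384/3;  ∫_0^4 8*x^4 dx = 8192/5;
    ∫_0^4 -8*x^3 dx = -512;  ∫_0^4 -11*x^2 dx = -704/3;  ∫_0^4 -6*x dx = -48;
    ∫_0^4 9 dx = 36.
  Sum: 65536/7 + 16384/3 + 8192/5 − 512 − 704/3 − 48 + 36 = 1648852/105.
  ∫_0^4 u'(x)^2 dx = ∫_0^4 (36*x^4 + 48*x^3 + 28*x^2 + 8*x + 1) dx. Term by term:
    ∫_0^4 36*x^4 dx = 36864/5;  ∫_0^4 48*x^3 dx = 3072;  ∫_0^4 28*x^2 dx = 1792/3;
    ∫_0^4 8*x dx = 64;  ∫_0^4 1 dx = 4.
  Sum: 36864/5 + 3072 + 1792/3 + 64 + 4 = 166652/15.
Adding: ||u||_{H^1}^2 = 1648852/105 + 166652/15 = 938472/35.


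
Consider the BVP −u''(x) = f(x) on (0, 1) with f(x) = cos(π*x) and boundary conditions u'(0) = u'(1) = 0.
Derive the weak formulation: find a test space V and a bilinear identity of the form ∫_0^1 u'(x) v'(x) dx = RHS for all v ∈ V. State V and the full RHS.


V = H^1(0, 1) (no boundary constraint on v; u is determined up to an additive constant); weak form: ∫_0^1 u'v' dx = ∫_0^1 (cos(π*x)) v dx for all v ∈ V.

Multiply both sides by a test function v and integrate from 0 to 1:
  ∫_0^1 −u''(x) v(x) dx = ∫_0^1 f(x) v(x) dx.
Integrate the LHS by parts once:
  ∫_0^1 −u'' v dx = −[u'(x) v(x)]_0^1 + ∫_0^1 u'(x) v'(x) dx.
Thus ∫_0^1 u'(x) v'(x) dx = ∫_0^1 f(x) v(x) dx + [u'(x) v(x)]_0^1.
Choose V so that boundary terms are either known or forced to vanish.
u has homogeneous Neumann: u'(0) = u'(1) = 0. So [u' v]_0^1 = 0·v(1) − 0·v(0) = 0 for any v; take V = H^1(0, 1).
Weak formulation: find u (satisfying any essential BC) such that ∫_0^1 u'(x) v'(x) dx = ∫_0^1 f v dx for all v ∈ V (homogeneous Neumann, so boundary terms vanish).
Substituting f(x) = cos(π*x), the right-hand side is ∫_0^1 (cos(π*x)) v dx.
Compatibility check (pure Neumann): taking v ≡ 1 ∈ V gives 0 = ∫_0^1 f dx + (0) − (0), i.e. ∫_0^1 f dx must equal u'(0) − u'(1) = 0. Indeed ∫_0^1 (cos(π*x)) dx = 0, so the data are compatible. The solution is then unique only up to an additive constant (fix it e.g. by requiring ∫_0^1 u dx = 0).


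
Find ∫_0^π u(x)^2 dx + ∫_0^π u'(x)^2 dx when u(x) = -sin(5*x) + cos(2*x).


||u||_{H^1(0,π)}^2 = -100/21 + 31*π/2

u'(x) = -2*sin(2*x) - 5*cos(5*x).
Expand u² and (u')² and integrate term by term on (0, π), using: for integers n ≥ 1, ∫_0^π sin²(nx) dx = ∫_0^π cos²(nx) dx = π/2; for n ≠ n', ∫_0^π sin(nx)sin(n'x) dx = ∫_0^π cos(nx)cos(n'x) dx = 0; and by product-to-sum, ∫_0^π sin(nx)cos(n'x) dx = ½∫_0^π [sin((n+n')x) + sin((n−n')x)] dx, which is 0 when n+n' is even and 2n/(n²−n'²) when n+n' is odd (it need not vanish on (0, π)).
  u² squared terms: (-1)²·∫sin(5x)² dx = 1·π/2 = π/2;  (1)²·∫cos(2x)² dx = 1·π/2 = π/2.
  u² cross terms: 2·(-1)·(1)·∫sin(5x)·cos(2x) dx = -2·(10/21) = -20/21.
  So ∫_0^π u² dx = π/2 + π/2 − 20/21 = -20/21 + π.
  (u')² squared terms: (-5)²·∫cos(5x)² dx = 25·π/2 = 25*π/2;  (-2)²·∫sin(2x)² dx = 4·π/2 = 2*π.
  (u')² cross terms: 2·(-5)·(-2)·∫cos(5x)·sin(2x) dx = 20·(-4/21) = -80/21.
  So ∫_0^π (u')² dx = 25*π/2 + 2*π − 80/21 = -80/21 + 29*π/2.
||u||_{H^1}^2 = (-20/21 + π) + (-80/21 + 29*π/2) = -100/21 + 31*π/2.


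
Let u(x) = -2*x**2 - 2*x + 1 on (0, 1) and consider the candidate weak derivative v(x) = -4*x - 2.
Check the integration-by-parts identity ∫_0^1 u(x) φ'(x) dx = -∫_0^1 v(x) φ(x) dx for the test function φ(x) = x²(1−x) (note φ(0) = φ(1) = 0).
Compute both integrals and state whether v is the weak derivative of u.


LHS = 11/30, RHS = 11/30. Yes, v = u' weakly.

u(x) = -2*x**2 - 2*x + 1, classical derivative u'(x) = -4*x - 2.
φ(x) = x²(1−x), so φ'(x) = x*(2 - 3*x).
Note φ(0) = φ(1) = 0, so the boundary term u·φ vanishes.
LHS = ∫_0^1 u(x) φ'(x) dx = ∫_0^1 (6*x^4 + 2*x^3 - 7*x^2 + 2*x) dx. Term by term:
  ∫_0^1 6*x^4 dx = 6/5;  ∫_0^1 2*x^3 dx = 1/2;  ∫_0^1 -7*x^2 dx = -7/3;
  ∫_0^1 2*x dx = 1.
Sum: 6/5 + 1/2 − 7/3 + 1 = 11/30.
So LHS = 11/30.
∫_0^1 v(x) φ(x) dx = ∫_0^1 (4*x^4 - 2*x^3 - 2*x^2) dx. Term by term:
  ∫_0^1 4*x^4 dx = 4/5;  ∫_0^1 -2*x^3 dx = -1/2;  ∫_0^1 -2*x^2 dx = -2/3.
Sum: 4/5 − 1/2 − 2/3 = -11/30.
So RHS = -∫_0^1 v(x) φ(x) dx = 11/30.
LHS = RHS, so the identity holds for this test φ.
Moreover u is smooth here and v(x) = u'(x) = -4*x - 2 pointwise, so the identity holds for every test function. Hence v is the weak derivative of u.


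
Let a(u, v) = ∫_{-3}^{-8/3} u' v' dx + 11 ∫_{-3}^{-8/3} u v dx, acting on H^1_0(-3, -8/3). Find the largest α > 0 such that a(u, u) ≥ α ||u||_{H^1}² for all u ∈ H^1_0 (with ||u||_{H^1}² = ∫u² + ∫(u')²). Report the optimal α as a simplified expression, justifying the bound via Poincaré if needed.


α = 1

Coercivity of a(·,·) on H^1_0(-3, -8/3) means a(u, u) ≥ α ||u||_{H^1}² for every u ∈ H^1_0.
The interval has length L = 1/3, and Poincaré/coercivity depend only on L. Here a(u, u) = ∫(u')² + (11)·∫u².
Here c = 11 ≥ 1, so a(u,u) = ∫(u')² + c∫u² ≥ ∫(u')² + ∫u² = ||u||_{H^1}², i.e. α = 1 works. No larger α is possible: a(u,u) ≥ α||u||_{H^1}² means (1−α)∫(u')² ≥ (α−c)∫u², and for the modes u_n = sin(nπ(x−x₀)/L) (x₀ the left endpoint) one has ∫u_n²/∫(u_n')² = (L/(nπ))² → 0, so a(u_n,u_n)/||u_n||_{H^1}² → 1. Hence the optimal constant is α = 1.
Therefore α = 1.


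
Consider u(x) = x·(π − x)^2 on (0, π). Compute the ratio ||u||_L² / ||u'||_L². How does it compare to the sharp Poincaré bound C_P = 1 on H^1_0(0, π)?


||u||_L² / ||u'||_L² = sqrt(14)*π/14 < C_P = 1.

u(x) = x·(π − x)^2, so u'(x) = (x - π)*(3*x - π).
u(x) = x·(π − x)^2 vanishes at x = 0 and x = π, so u ∈ H^1_0(0, π). Differentiate via the product rule and integrate the resulting polynomials term by term.
  ∫_0^π u² dx = ∫_0^π (x^6 - 4*π*x^5 + 6*π^2*x^4 - 4*π^3*x^3 + π^4*x^2) dx. Term by term:
    ∫_0^π x^6 dx = π^7/7;  ∫_0^π -4*π*x^5 dx = -2*π^7/3;  ∫_0^π 6*π^2*x^4 dx = 6*π^7/5;
    ∫_0^π -4*π^3*x^3 dx = -π^7;  ∫_0^π π^4*x^2 dx = π^7/3.
  Sum: π^7/7 − 2*π^7/3 + 6*π^7/5 − π^7 + π^7/3 = π^7/105.
  ∫_0^π (u')² dx = ∫_0^π (9*x^4 - 24*π*x^3 + 22*π^2*x^2 - 8*π^3*x + π^4) dx. Term by term:
    ∫_0^π 9*x^4 dx = 9*π^5/5;  ∫_0^π -24*π*x^3 dx = -6*π^5;  ∫_0^π 22*π^2*x^2 dx = 22*π^5/3;
    ∫_0^π -8*π^3*x dx = -4*π^5;  ∫_0^π π^4 dx = π^5.
  Sum: 9*π^5/5 − 6*π^5 + 22*π^5/3 − 4*π^5 + π^5 = 2*π^5/15.
∫_0^π u² dx = π^7/105, so ||u||_L² = sqrt(105)*π^(7/2)/105.
∫_0^π (u')² dx = 2*π^5/15, so ||u'||_L² = sqrt(30)*π^(5/2)/15.
Ratio ||u||_L² / ||u'||_L² = sqrt(14)*π/14.
Sharp Poincaré constant on H^1_0(0, π) is C_P = L/π = 1, achieved by sin(x).
A polynomial bump cannot attain the sharp Poincaré constant (only the first sine eigenfunction does), so the ratio is strictly less than C_P, consistent with ||u||_L² ≤ C_P ||u'||_L².


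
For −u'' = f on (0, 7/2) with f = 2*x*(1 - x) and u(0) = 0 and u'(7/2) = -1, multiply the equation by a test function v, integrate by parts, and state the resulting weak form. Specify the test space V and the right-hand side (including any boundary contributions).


V = {v ∈ H^1(0, 7/2) : v(0) = 0} (test functions vanish at x = 0 where u is specified); weak form: ∫_0^7/2 u'v' dx = ∫_0^7/2 (2*x*(1 - x)) v dx − v(7/2) for all v ∈ V.

Multiply both sides by a test function v and integrate from 0 to 7/2:
  ∫_0^7/2 −u''(x) v(x) dx = ∫_0^7/2 f(x) v(x) dx.
Integrate the LHS by parts once:
  ∫_0^7/2 −u'' v dx = −[u'(x) v(x)]_0^7/2 + ∫_0^7/2 u'(x) v'(x) dx.
Thus ∫_0^7/2 u'(x) v'(x) dx = ∫_0^7/2 f(x) v(x) dx + [u'(x) v(x)]_0^7/2.
Choose V so that boundary terms are either known or forced to vanish.
Mixed BC: u(0) = 0 (Dirichlet) and u'(7/2) = -1 (Neumann). Define V = {v ∈ H^1(0, 7/2) : v(0) = 0}. Then [u' v]_0^7/2 = u'(7/2)·v(7/2) − u'(0)·0 = − v(7/2).
Weak formulation: find u (satisfying any essential BC) such that ∫_0^7/2 u'(x) v'(x) dx = ∫_0^7/2 f v dx − v(7/2) for all v ∈ V (Dirichlet at 0 absorbed into V; Neumann datum at x = 7/2 contributes the boundary term).
Substituting f(x) = 2*x*(1 - x), the right-hand side is ∫_0^7/2 (2*x*(1 - x)) v dx − v(7/2).


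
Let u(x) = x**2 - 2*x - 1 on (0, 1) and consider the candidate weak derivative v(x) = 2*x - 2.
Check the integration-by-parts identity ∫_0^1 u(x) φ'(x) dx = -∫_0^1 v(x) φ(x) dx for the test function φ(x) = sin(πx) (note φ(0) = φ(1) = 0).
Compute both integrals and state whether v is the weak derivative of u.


LHS = 2/π, RHS = 2/π. Yes, v = u' weakly.

u(x) = x**2 - 2*x - 1, classical derivative u'(x) = 2*x - 2.
φ(x) = sin(πx), so φ'(x) = π*cos(π*x).
Note φ(0) = φ(1) = 0, so the boundary term u·φ vanishes.
LHS = ∫_0^1 u(x) φ'(x) dx = ∫_0^1 (π*x^2*cos(π*x) - 2*π*x*cos(π*x) - π*cos(π*x)) dx. Term by term:
  ∫_0^1 -π*cos(π*x) dx = 0;  ∫_0^1 π*x^2*cos(π*x) dx = -2/π;  ∫_0^1 -2*π*x*cos(π*x) dx = 4/π.
Sum: 0 − 2/π + 4/π = 2/π.
So LHS = 2/π.
∫_0^1 v(x) φ(x) dx = ∫_0^1 (2*x*sin(π*x) - 2*sin(π*x)) dx. Term by term:
  ∫_0^1 -2*sin(π*x) dx = -4/π;  ∫_0^1 2*x*sin(π*x) dx = 2/π.
Sum: -4/π + 2/π = -2/π.
So RHS = -∫_0^1 v(x) φ(x) dx = 2/π.
LHS = RHS, so the identity holds for this test φ.
Moreover u is smooth here and v(x) = u'(x) = 2*x - 2 pointwise, so the identity holds for every test function. Hence v is the weak derivative of u.


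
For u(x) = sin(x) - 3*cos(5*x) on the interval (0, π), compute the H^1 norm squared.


||u||_{H^1(0,π)}^2 = 118*π

u'(x) = 15*sin(5*x) + cos(x).
Expand u² and (u')² and integrate term by term on (0, π), using: for integers n ≥ 1, ∫_0^π sin²(nx) dx = ∫_0^π cos²(nx) dx = π/2; for n ≠ n', ∫_0^π sin(nx)sin(n'x) dx = ∫_0^π cos(nx)cos(n'x) dx = 0; and by product-to-sum, ∫_0^π sin(nx)cos(n'x) dx = ½∫_0^π [sin((n+n')x) + sin((n−n')x)] dx, which is 0 when n+n' is even and 2n/(n²−n'²) when n+n' is odd (it need not vanish on (0, π)).
  u² squared terms: (-3)²·∫cos(5x)² dx = 9·π/2 = 9*π/2;  (1)²·∫sin(x)² dx = 1·π/2 = π/2.
  u² cross terms: 2·(-3)·(1)·∫cos(5x)·sin(x) dx = -6·(0) = 0.
  So ∫_0^π u² dx = 9*π/2 + π/2 + 0 = 5*π.
  (u')² squared terms: (15)²·∫sin(5x)² dx = 225·π/2 = 225*π/2;  (1)²·∫cos(x)² dx = 1·π/2 = π/2.
  (u')² cross terms: 2·(15)·(1)·∫sin(5x)·cos(x) dx = 30·(0) = 0.
  So ∫_0^π (u')² dx = 225*π/2 + π/2 + 0 = 113*π.
||u||_{H^1}^2 = (5*π) + (113*π) = 118*π.


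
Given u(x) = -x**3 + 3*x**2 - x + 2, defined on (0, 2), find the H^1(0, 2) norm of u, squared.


||u||_{H^1}^2 = 482/21

The H^1 norm (squared) on an interval (0, L) is
  ||u||_{H^1}^2 = ∫_0^L u(x)^2 dx + ∫_0^L u'(x)^2 dx.
Compute u'(x) = -3*x**2 + 6*x - 1.
Then u(x)^2 = x**6 - 6*x**5 + 11*x**4 - 10*x**3 + 13*x**2 - 4*x + 4 and u'(x)^2 = 9*x**4 - 36*x**3 + 42*x**2 - 12*x + 1.
Integrate each monomial from 0 to 2 using ∫_0^2 c·x^n dx = c·2^(n+1)/(n+1):
  ∫_0^2 u(x)^2 dx = ∫_0^2 (x^6 - 6*x^5 + 11*x^4 - 10*x^3 + 13*x^2 - 4*x + 4) dx. Term by term:
    ∫_0^2 x^6 dx = 128/7;  ∫_0^2 -6*x^5 dx = -64;  ∫_0^2 11*x^4 dx = 352/5;
    ∫_0^2 -10*x^3 dx = -40;  ∫_0^2 13*x^2 dx = 104/3;  ∫_0^2 -4*x dx = -8;
    ∫_0^2 4 dx = 8.
  Sum: 128/7 − 64 + 352/5 − 40 + 104/3 − 8 + 8 = 2032/105.
  ∫_0^2 u'(x)^2 dx = ∫_0^2 (9*x^4 - 36*x^3 + 42*x^2 - 12*x + 1) dx. Term by term:
    ∫_0^2 9*x^4 dx = 288/5;  ∫_0^2 -36*x^3 dx = -144;  ∫_0^2 42*x^2 dx = 112;
    ∫_0^2 -12*x dx = -24;  ∫_0^2 1 dx = 2.
  Sum: 288/5 − 144 + 112 − 24 + 2 = 18/5.
Adding: ||u||_{H^1}^2 = 2032/105 + 18/5 = 482/21.


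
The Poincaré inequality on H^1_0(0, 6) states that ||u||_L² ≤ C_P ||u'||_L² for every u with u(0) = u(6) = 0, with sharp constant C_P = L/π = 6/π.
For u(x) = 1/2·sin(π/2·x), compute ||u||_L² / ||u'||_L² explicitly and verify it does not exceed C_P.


||u||_L² / ||u'||_L² = 2/π < C_P = 6/π.

u(x) = 1/2·sin(π/2·x), so u'(x) = π*cos(π*x/2)/4.
Writing u(x) = A·sin(kπx/L) with A = 1/2 and k = 3, use ∫_0^L sin²(kπx/L) dx = L/2 and ∫_0^L cos²(kπx/L) dx = L/2.
u² = 1/4·sin²(π/2·x) and (u')² = π^2/16·cos²(π/2·x), and each of sin², cos² integrates to L/2 = 3 over (0, 6).
∫_0^6 u² dx = 3/4, so ||u||_L² = sqrt(3)/2.
∫_0^6 (u')² dx = 3*π^2/16, so ||u'||_L² = sqrt(3)*π/4.
Ratio ||u||_L² / ||u'||_L² = 2/π.
Sharp Poincaré constant on H^1_0(0, 6) is C_P = L/π = 6/π, achieved by sin(π/6·x).
This is the k = 3 harmonic; the ratio L/(kπ) is strictly less than C_P = L/π, consistent with the sharp inequality ||u||_L² ≤ C_P ||u'||_L².


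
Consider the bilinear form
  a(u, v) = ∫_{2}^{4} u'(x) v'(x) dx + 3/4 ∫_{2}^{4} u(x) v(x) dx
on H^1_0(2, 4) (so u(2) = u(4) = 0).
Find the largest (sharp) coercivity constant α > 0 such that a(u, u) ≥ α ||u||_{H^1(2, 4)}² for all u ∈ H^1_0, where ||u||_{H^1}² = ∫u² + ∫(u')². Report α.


α = (3 + π^2)/(4 + π^2)

Coercivity of a(·,·) on H^1_0(2, 4) means a(u, u) ≥ α ||u||_{H^1}² for every u ∈ H^1_0.
The interval has length L = 2, and Poincaré/coercivity depend only on L. Here a(u, u) = ∫(u')² + (3/4)·∫u².
Here 0 < c = 3/4 < 1. The condition a(u,u) ≥ α||u||_{H^1}² reads (1−α)∫(u')² ≥ (α−c)∫u². Any admissible α is ≤ 1 (rapidly oscillating u have ∫u²/∫(u')² → 0), and α = 1 would force 0 ≥ (1−c)∫u², impossible since c < 1; so 1−α > 0. By the sharp Poincaré inequality on H^1_0 of an interval of length L, ∫(u')² ≥ (π/L)²∫u² with equality for the first sine mode sin(π(x−x₀)/L) (x₀ the left endpoint), so the inequality holds for all u iff (1−α)(π/L)² ≥ α − c, i.e. α ≤ ((π/L)² + c)/((π/L)² + 1) = (1 + c(L/π)²)/(1 + (L/π)²). With (π/L)² = π^2/4 and c = 3/4, the largest admissible constant is α = ((π/L)² + c)/((π/L)² + 1).
Simplifying, α = (3 + π^2)/(4 + π^2).


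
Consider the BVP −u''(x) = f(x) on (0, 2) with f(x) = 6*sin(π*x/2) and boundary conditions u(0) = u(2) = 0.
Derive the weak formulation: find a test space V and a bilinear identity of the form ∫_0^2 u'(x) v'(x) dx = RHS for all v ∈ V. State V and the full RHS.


V = H^1_0(0, 2) (so v(0) = v(2) = 0); weak form: ∫_0^2 u'v' dx = ∫_0^2 (6*sin(π*x/2)) v dx for all v ∈ V.

Multiply both sides by a test function v and integrate from 0 to 2:
  ∫_0^2 −u''(x) v(x) dx = ∫_0^2 f(x) v(x) dx.
Integrate the LHS by parts once:
  ∫_0^2 −u'' v dx = −[u'(x) v(x)]_0^2 + ∫_0^2 u'(x) v'(x) dx.
Thus ∫_0^2 u'(x) v'(x) dx = ∫_0^2 f(x) v(x) dx + [u'(x) v(x)]_0^2.
Choose V so that boundary terms are either known or forced to vanish.
u is Dirichlet: u(0) = u(2) = 0. Let V = H^1_0(0, 2); then v(0) = v(2) = 0, and [u' v]_0^2 = 0.
Weak formulation: find u (satisfying any essential BC) such that ∫_0^2 u'(x) v'(x) dx = ∫_0^2 f v dx for all v ∈ V.
Substituting f(x) = 6*sin(π*x/2), the right-hand side is ∫_0^2 (6*sin(π*x/2)) v dx.


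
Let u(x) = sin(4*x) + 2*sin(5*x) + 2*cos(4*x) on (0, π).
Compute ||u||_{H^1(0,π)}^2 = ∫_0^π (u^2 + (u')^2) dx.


||u||_{H^1(0,π)}^2 = 1360/9 + 189*π/2

u'(x) = -8*sin(4*x) + 4*cos(4*x) + 10*cos(5*x).
Expand u² and (u')² and integrate term by term on (0, π), using: for integers n ≥ 1, ∫_0^π sin²(nx) dx = ∫_0^π cos²(nx) dx = π/2; for n ≠ n', ∫_0^π sin(nx)sin(n'x) dx = ∫_0^π cos(nx)cos(n'x) dx = 0; and by product-to-sum, ∫_0^π sin(nx)cos(n'x) dx = ½∫_0^π [sin((n+n')x) + sin((n−n')x)] dx, which is 0 when n+n' is even and 2n/(n²−n'²) when n+n' is odd (it need not vanish on (0, π)).
  u² squared terms: (2)²·∫cos(4x)² dx = 4·π/2 = 2*π;  (2)²·∫sin(5x)² dx = 4·π/2 = 2*π;  (1)²·∫sin(4x)² dx = 1·π/2 = π/2.
  u² cross terms: 2·(2)·(2)·∫cos(4x)·sin(5x) dx = 8·(10/9) = 80/9;  2·(2)·(1)·∫cos(4x)·sin(4x) dx = 4·(0) = 0;  2·(2)·(1)·∫sin(5x)·sin(4x) dx = 4·(0) = 0.
  So ∫_0^π u² dx = 2*π + 2*π + π/2 + 80/9 + 0 + 0 = 80/9 + 9*π/2.
  (u')² squared terms: (-8)²·∫sin(4x)² dx = 64·π/2 = 32*π;  (4)²·∫cos(4x)² dx = 16·π/2 = 8*π;  (10)²·∫cos(5x)² dx = 100·π/2 = 50*π.
  (u')² cross terms: 2·(-8)·(4)·∫sin(4x)·cos(4x) dx = -64·(0) = 0;  2·(-8)·(10)·∫sin(4x)·cos(5x) dx = -160·(-8/9) = 1280/9;  2·(4)·(10)·∫cos(4x)·cos(5x) dx = 80·(0) = 0.
  So ∫_0^π (u')² dx = 32*π + 8*π + 50*π + 0 + 1280/9 + 0 = 1280/9 + 90*π.
||u||_{H^1}^2 = (80/9 + 9*π/2) + (1280/9 + 90*π) = 1360/9 + 189*π/2.


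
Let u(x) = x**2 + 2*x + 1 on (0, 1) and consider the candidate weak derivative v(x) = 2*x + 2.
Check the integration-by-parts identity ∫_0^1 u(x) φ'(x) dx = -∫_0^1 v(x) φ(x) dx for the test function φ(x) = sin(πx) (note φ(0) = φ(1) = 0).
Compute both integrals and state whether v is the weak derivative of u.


LHS = -6/π, RHS = -6/π. Yes, v = u' weakly.

u(x) = x**2 + 2*x + 1, classical derivative u'(x) = 2*x + 2.
φ(x) = sin(πx), so φ'(x) = π*cos(π*x).
Note φ(0) = φ(1) = 0, so the boundary term u·φ vanishes.
LHS = ∫_0^1 u(x) φ'(x) dx = ∫_0^1 (π*x^2*cos(π*x) + 2*π*x*cos(π*x) + π*cos(π*x)) dx. Term by term:
  ∫_0^1 π*cos(π*x) dx = 0;  ∫_0^1 π*x^2*cos(π*x) dx = -2/π;  ∫_0^1 2*π*x*cos(π*x) dx = -4/π.
Sum: 0 − 2/π − 4/π = -6/π.
So LHS = -6/π.
∫_0^1 v(x) φ(x) dx = ∫_0^1 (2*x*sin(π*x) + 2*sin(π*x)) dx. Term by term:
  ∫_0^1 2*sin(π*x) dx = 4/π;  ∫_0^1 2*x*sin(π*x) dx = 2/π.
Sum: 4/π + 2/π = 6/π.
So RHS = -∫_0^1 v(x) φ(x) dx = -6/π.
LHS = RHS, so the identity holds for this test φ.
Moreover u is smooth here and v(x) = u'(x) = 2*x + 2 pointwise, so the identity holds for every test function. Hence v is the weak derivative of u.


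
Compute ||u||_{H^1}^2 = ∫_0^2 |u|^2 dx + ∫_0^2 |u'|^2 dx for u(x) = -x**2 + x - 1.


||u||_{H^1}^2 = 136/15

The H^1 norm (squared) on an interval (0, L) is
  ||u||_{H^1}^2 = ∫_0^L u(x)^2 dx + ∫_0^L u'(x)^2 dx.
Compute u'(x) = 1 - 2*x.
Then u(x)^2 = x**4 - 2*x**3 + 3*x**2 - 2*x + 1 and u'(x)^2 = 4*x**2 - 4*x + 1.
Integrate each monomial from 0 to 2 using ∫_0^2 c·x^n dx = c·2^(n+1)/(n+1):
  ∫_0^2 u(x)^2 dx = ∫_0^2 (x^4 - 2*x^3 + 3*x^2 - 2*x + 1) dx. Term by term:
    ∫_0^2 x^4 dx = 32/5;  ∫_0^2 -2*x^3 dx = -8;  ∫_0^2 3*x^2 dx = 8;
    ∫_0^2 -2*x dx = -4;  ∫_0^2 1 dx = 2.
  Sum: 32/5 − 8 + 8 − 4 + 2 = 22/5.
  ∫_0^2 u'(x)^2 dx = ∫_0^2 (4*x^2 - 4*x + 1) dx. Term by term:
    ∫_0^2 4*x^2 dx = 32/3;  ∫_0^2 -4*x dx = -8;  ∫_0^2 1 dx = 2.
  Sum: 32/3 − 8 + 2 = 14/3.
Adding: ||u||_{H^1}^2 = 22/5 + 14/3 = 136/15.


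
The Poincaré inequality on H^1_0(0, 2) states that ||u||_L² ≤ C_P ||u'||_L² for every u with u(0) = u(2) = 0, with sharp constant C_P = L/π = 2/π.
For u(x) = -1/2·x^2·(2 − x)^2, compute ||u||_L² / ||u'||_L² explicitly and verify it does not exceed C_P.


||u||_L² / ||u'||_L² = sqrt(3)/3 < C_P = 2/π.

u(x) = -1/2·x^2·(2 − x)^2, so u'(x) = x*(x*(2 - x) - (x - 2)^2).
u(x) = -1/2·x^2·(2 − x)^2 vanishes at x = 0 and x = 2, so u ∈ H^1_0(0, 2). Differentiate via the product rule and integrate the resulting polynomials term by term.
  ∫_0^2 u² dx = ∫_0^2 (x^8/4 - 2*x^7 + 6*x^6 - 8*x^5 + 4*x^4) dx. Term by term:
    ∫_0^2 x^8/4 dx = 128/9;  ∫_0^2 -2*x^7 dx = -64;  ∫_0^2 6*x^6 dx = 768/7;
    ∫_0^2 -8*x^5 dx = -256/3;  ∫_0^2 4*x^4 dx = 128/5.
  Sum: 128/9 − 64 + 768/7 − 256/3 + 128/5 = 64/315.
  ∫_0^2 (u')² dx = ∫_0^2 (4*x^6 - 24*x^5 + 52*x^4 - 48*x^3 + 16*x^2) dx. Term by term:
    ∫_0^2 4*x^6 dx = 512/7;  ∫_0^2 -24*x^5 dx = -256;  ∫_0^2 52*x^4 dx = 1664/5;
    ∫_0^2 -48*x^3 dx = -192;  ∫_0^2 16*x^2 dx = 128/3.
  Sum: 512/7 − 256 + 1664/5 − 192 + 128/3 = 64/105.
∫_0^2 u² dx = 64/315, so ||u||_L² = 8*sqrt(35)/105.
∫_0^2 (u')² dx = 64/105, so ||u'||_L² = 8*sqrt(105)/105.
Ratio ||u||_L² / ||u'||_L² = sqrt(3)/3.
Sharp Poincaré constant on H^1_0(0, 2) is C_P = L/π = 2/π, achieved by sin(π/2·x).
A polynomial bump cannot attain the sharp Poincaré constant (only the first sine eigenfunction does), so the ratio is strictly less than C_P, consistent with ||u||_L² ≤ C_P ||u'||_L².


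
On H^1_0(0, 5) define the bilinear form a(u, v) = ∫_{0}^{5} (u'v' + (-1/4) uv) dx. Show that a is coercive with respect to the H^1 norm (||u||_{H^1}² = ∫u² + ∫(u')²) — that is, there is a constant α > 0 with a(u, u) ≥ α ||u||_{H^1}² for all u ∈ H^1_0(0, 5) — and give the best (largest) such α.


α = (-25/4 + π^2)/(π^2 + 25)

Coercivity of a(·,·) on H^1_0(0, 5) means a(u, u) ≥ α ||u||_{H^1}² for every u ∈ H^1_0.
The interval has length L = 5, and Poincaré/coercivity depend only on L. Here a(u, u) = ∫(u')² + (-1/4)·∫u².
Here c = -1/4 < 0 with |c| < (π/L)² = π^2/25, so coercivity still holds. The condition a(u,u) ≥ α||u||_{H^1}² reads (1−α)∫(u')² ≥ (α−c)∫u². Any admissible α is ≤ 1 (rapidly oscillating u have ∫u²/∫(u')² → 0), and α = 1 would force 0 ≥ (1−c)∫u², impossible since c < 1; so 1−α > 0. By the sharp Poincaré inequality on H^1_0 of an interval of length L, ∫(u')² ≥ (π/L)²∫u² with equality for the first sine mode sin(π(x−x₀)/L) (x₀ the left endpoint), so the inequality holds for all u iff (1−α)(π/L)² ≥ α − c, i.e. α ≤ ((π/L)² + c)/((π/L)² + 1) = (1 + c(L/π)²)/(1 + (L/π)²). (Direct route, valid since c ≤ 0: Poincaré gives c∫u² ≥ c(L/π)²∫(u')², so a(u,u) ≥ (1 + c(L/π)²)∫(u')², while ||u||_{H^1}² ≤ (1 + (L/π)²)∫(u')²; dividing yields the same α.) With (π/L)² = π^2/25 and c = -1/4, the largest admissible constant is α = ((π/L)² + c)/((π/L)² + 1).
Simplifying, α = (-25/4 + π^2)/(π^2 + 25).


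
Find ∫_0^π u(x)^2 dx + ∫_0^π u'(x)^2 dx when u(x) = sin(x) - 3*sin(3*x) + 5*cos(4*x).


||u||_{H^1(0,π)}^2 = 8704/21 + 517*π/2

u'(x) = -20*sin(4*x) + cos(x) - 9*cos(3*x).
Expand u² and (u')² and integrate term by term on (0, π), using: for integers n ≥ 1, ∫_0^π sin²(nx) dx = ∫_0^π cos²(nx) dx = π/2; for n ≠ n', ∫_0^π sin(nx)sin(n'x) dx = ∫_0^π cos(nx)cos(n'x) dx = 0; and by product-to-sum, ∫_0^π sin(nx)cos(n'x) dx = ½∫_0^π [sin((n+n')x) + sin((n−n')x)] dx, which is 0 when n+n' is even and 2n/(n²−n'²) when n+n' is odd (it need not vanish on (0, π)).
  u² squared terms: (-3)²·∫sin(3x)² dx = 9·π/2 = 9*π/2;  (5)²·∫cos(4x)² dx = 25·π/2 = 25*π/2;  (1)²·∫sin(x)² dx = 1·π/2 = π/2.
  u² cross terms: 2·(-3)·(5)·∫sin(3x)·cos(4x) dx = -30·(-6/7) = 180/7;  2·(-3)·(1)·∫sin(3x)·sin(x) dx = -6·(0) = 0;  2·(5)·(1)·∫cos(4x)·sin(x) dx = 10·(-2/15) = -4/3.
  So ∫_0^π u² dx = 9*π/2 + 25*π/2 + π/2 + 180/7 + 0 − 4/3 = 512/21 + 35*π/2.
  (u')² squared terms: (-20)²·∫sin(4x)² dx = 400·π/2 = 200*π;  (-9)²·∫cos(3x)² dx = 81·π/2 = 81*π/2;  (1)²·∫cos(x)² dx = 1·π/2 = π/2.
  (u')² cross terms: 2·(-20)·(-9)·∫sin(4x)·cos(3x) dx = 360·(8/7) = 2880/7;  2·(-20)·(1)·∫sin(4x)·cos(x) dx = -40·(8/15) = -64/3;  2·(-9)·(1)·∫cos(3x)·cos(x) dx = -18·(0) = 0.
  So ∫_0^π (u')² dx = 200*π + 81*π/2 + π/2 + 2880/7 − 64/3 + 0 = 8192/21 + 241*π.
||u||_{H^1}^2 = (512/21 + 35*π/2) + (8192/21 + 241*π) = 8704/21 + 517*π/2.


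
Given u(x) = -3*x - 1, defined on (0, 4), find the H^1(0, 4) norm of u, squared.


||u||_{H^1}^2 = 280

The H^1 norm (squared) on an interval (0, L) is
  ||u||_{H^1}^2 = ∫_0^L u(x)^2 dx + ∫_0^L u'(x)^2 dx.
Compute u'(x) = -3.
Then u(x)^2 = 9*x**2 + 6*x + 1 and u'(x)^2 = 9.
Integrate each monomial from 0 to 4 using ∫_0^4 c·x^n dx = c·4^(n+1)/(n+1):
  ∫_0^4 u(x)^2 dx = ∫_0^4 (9*x^2 + 6*x + 1) dx. Term by term:
    ∫_0^4 9*x^2 dx = 192;  ∫_0^4 6*x dx = 48;  ∫_0^4 1 dx = 4.
  Sum: 192 + 48 + 4 = 244.
  ∫_0^4 u'(x)^2 dx = ∫_0^4 (9) dx. Term by term:
    ∫_0^4 9 dx = 36.
Adding: ||u||_{H^1}^2 = 244 + 36 = 280.


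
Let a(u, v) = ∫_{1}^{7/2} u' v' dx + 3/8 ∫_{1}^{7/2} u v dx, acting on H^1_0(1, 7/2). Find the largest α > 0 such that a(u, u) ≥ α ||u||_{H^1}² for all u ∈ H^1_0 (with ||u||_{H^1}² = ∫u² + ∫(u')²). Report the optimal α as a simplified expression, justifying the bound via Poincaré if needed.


α = (75 + 32*π^2)/(8*(25 + 4*π^2))

Coercivity of a(·,·) on H^1_0(1, 7/2) means a(u, u) ≥ α ||u||_{H^1}² for every u ∈ H^1_0.
The interval has length L = 5/2, and Poincaré/coercivity depend only on L. Here a(u, u) = ∫(u')² + (3/8)·∫u².
Here 0 < c = 3/8 < 1. The condition a(u,u) ≥ α||u||_{H^1}² reads (1−α)∫(u')² ≥ (α−c)∫u². Any admissible α is ≤ 1 (rapidly oscillating u have ∫u²/∫(u')² → 0), and α = 1 would force 0 ≥ (1−c)∫u², impossible since c < 1; so 1−α > 0. By the sharp Poincaré inequality on H^1_0 of an interval of length L, ∫(u')² ≥ (π/L)²∫u² with equality for the first sine mode sin(π(x−x₀)/L) (x₀ the left endpoint), so the inequality holds for all u iff (1−α)(π/L)² ≥ α − c, i.e. α ≤ ((π/L)² + c)/((π/L)² + 1) = (1 + c(L/π)²)/(1 + (L/π)²). With (π/L)² = 4*π^2/25 and c = 3/8, the largest admissible constant is α = ((π/L)² + c)/((π/L)² + 1).
Simplifying, α = (75 + 32*π^2)/(8*(25 + 4*π^2)).


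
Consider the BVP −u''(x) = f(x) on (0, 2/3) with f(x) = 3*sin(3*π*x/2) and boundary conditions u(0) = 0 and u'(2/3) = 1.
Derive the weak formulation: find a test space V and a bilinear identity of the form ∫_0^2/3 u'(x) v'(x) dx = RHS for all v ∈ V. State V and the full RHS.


V = {v ∈ H^1(0, 2/3) : v(0) = 0} (test functions vanish at x = 0 where u is specified); weak form: ∫_0^2/3 u'v' dx = ∫_0^2/3 (3*sin(3*π*x/2)) v dx + v(2/3) for all v ∈ V.

Multiply both sides by a test function v and integrate from 0 to 2/3:
  ∫_0^2/3 −u''(x) v(x) dx = ∫_0^2/3 f(x) v(x) dx.
Integrate the LHS by parts once:
  ∫_0^2/3 −u'' v dx = −[u'(x) v(x)]_0^2/3 + ∫_0^2/3 u'(x) v'(x) dx.
Thus ∫_0^2/3 u'(x) v'(x) dx = ∫_0^2/3 f(x) v(x) dx + [u'(x) v(x)]_0^2/3.
Choose V so that boundary terms are either known or forced to vanish.
Mixed BC: u(0) = 0 (Dirichlet) and u'(2/3) = 1 (Neumann). Define V = {v ∈ H^1(0, 2/3) : v(0) = 0}. Then [u' v]_0^2/3 = u'(2/3)·v(2/3) − u'(0)·0 = v(2/3).
Weak formulation: find u (satisfying any essential BC) such that ∫_0^2/3 u'(x) v'(x) dx = ∫_0^2/3 f v dx + v(2/3) for all v ∈ V (Dirichlet at 0 absorbed into V; Neumann datum at x = 2/3 contributes the boundary term).
Substituting f(x) = 3*sin(3*π*x/2), the right-hand side is ∫_0^2/3 (3*sin(3*π*x/2)) v dx + v(2/3).


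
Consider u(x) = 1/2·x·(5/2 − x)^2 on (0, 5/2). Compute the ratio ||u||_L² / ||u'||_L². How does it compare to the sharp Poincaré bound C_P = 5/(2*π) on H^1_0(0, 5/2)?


||u||_L² / ||u'||_L² = 5*sqrt(14)/28 < C_P = 5/(2*π).

u(x) = 1/2·x·(5/2 − x)^2, so u'(x) = (2*x - 5)*(6*x - 5)/8.
u(x) = 1/2·x·(5/2 − x)^2 vanishes at x = 0 and x = 5/2, so u ∈ H^1_0(0, 5/2). Differentiate via the product rule and integrate the resulting polynomials term by term.
  ∫_0^5/2 u² dx = ∫_0^5/2 (x^6/4 - 5*x^5/2 + 75*x^4/8 - 125*x^3/8 + 625*x^2/64) dx. Term by term:
    ∫_0^5/2 x^6/4 dx = 78125/3584;  ∫_0^5/2 -5*x^5/2 dx = -78125/768;  ∫_0^5/2 75*x^4/8 dx = 46875/256;
    ∫_0^5/2 -125*x^3/8 dx = -78125/512;  ∫_0^5/2 625*x^2/64 dx = 78125/1536.
  Sum: 78125/3584 − 78125/768 + 46875/256 − 78125/512 + 78125/1536 = 15625/10752.
  ∫_0^5/2 (u')² dx = ∫_0^5/2 (9*x^4/4 - 15*x^3 + 275*x^2/8 - 125*x/4 + 625/64) dx. Term by term:
    ∫_0^5/2 9*x^4/4 dx = 5625/128;  ∫_0^5/2 -15*x^3 dx = -9375/64;  ∫_0^5/2 275*x^2/8 dx = 34375/192;
    ∫_0^5/2 -125*x/4 dx = -3125/32;  ∫_0^5/2 625/64 dx = 3125/128.
  Sum: 5625/128 − 9375/64 + 34375/192 − 3125/32 + 3125/128 = 625/192.
∫_0^5/2 u² dx = 15625/10752, so ||u||_L² = 125*sqrt(42)/672.
∫_0^5/2 (u')² dx = 625/192, so ||u'||_L² = 25*sqrt(3)/24.
Ratio ||u||_L² / ||u'||_L² = 5*sqrt(14)/28.
Sharp Poincaré constant on H^1_0(0, 5/2) is C_P = L/π = 5/(2*π), achieved by sin(2*π/5·x).
A polynomial bump cannot attain the sharp Poincaré constant (only the first sine eigenfunction does), so the ratio is strictly less than C_P, consistent with ||u||_L² ≤ C_P ||u'||_L².


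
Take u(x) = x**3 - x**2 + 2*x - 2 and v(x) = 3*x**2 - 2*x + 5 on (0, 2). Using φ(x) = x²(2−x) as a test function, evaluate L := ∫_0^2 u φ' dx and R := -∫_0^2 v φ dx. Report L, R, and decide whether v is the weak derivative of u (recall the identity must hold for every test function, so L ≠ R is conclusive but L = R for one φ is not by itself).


LHS = -88/15, RHS = -148/15. No, v is not the weak derivative of u.

u(x) = x**3 - x**2 + 2*x - 2, classical derivative u'(x) = 3*x**2 - 2*x + 2.
φ(x) = x²(2−x), so φ'(x) = x*(4 - 3*x).
Note φ(0) = φ(2) = 0, so the boundary term u·φ vanishes.
LHS = ∫_0^2 u(x) φ'(x) dx = ∫_0^2 (-3*x^5 + 7*x^4 - 10*x^3 + 14*x^2 - 8*x) dx. Term by term:
  ∫_0^2 -3*x^5 dx = -32;  ∫_0^2 7*x^4 dx = 224/5;  ∫_0^2 -10*x^3 dx = -40;
  ∫_0^2 14*x^2 dx = 112/3;  ∫_0^2 -8*x dx = -16.
Sum: -32 + 224/5 − 40 + 112/3 − 16 = -88/15.
So LHS = -88/15.
∫_0^2 v(x) φ(x) dx = ∫_0^2 (-3*x^5 + 8*x^4 - 9*x^3 + 10*x^2) dx. Term by term:
  ∫_0^2 -3*x^5 dx = -32;  ∫_0^2 8*x^4 dx = 256/5;  ∫_0^2 -9*x^3 dx = -36;
  ∫_0^2 10*x^2 dx = 80/3.
Sum: -32 + 256/5 − 36 + 80/3 = 148/15.
So RHS = -∫_0^2 v(x) φ(x) dx = -148/15.
LHS − RHS = 4 ≠ 0, so the identity fails.
(For a valid weak derivative the identity must hold for EVERY test function, in particular this one. The failure shows v is NOT the weak derivative of u.)
Correct weak derivative would be u'(x) = 3*x**2 - 2*x + 2.


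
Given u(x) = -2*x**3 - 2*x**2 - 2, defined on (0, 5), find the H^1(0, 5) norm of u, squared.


||u||_{H^1}^2 = 2105170/21

The H^1 norm (squared) on an interval (0, L) is
  ||u||_{H^1}^2 = ∫_0^L u(x)^2 dx + ∫_0^L u'(x)^2 dx.
Compute u'(x) = -6*x**2 - 4*x.
Then u(x)^2 = 4*x**6 + 8*x**5 + 4*x**4 + 8*x**3 + 8*x**2 + 4 and u'(x)^2 = 36*x**4 + 48*x**3 + 16*x**2.
Integrate each monomial from 0 to 5 using ∫_0^5 c·x^n dx = c·5^(n+1)/(n+1):
  ∫_0^5 u(x)^2 dx = ∫_0^5 (4*x^6 + 8*x^5 + 4*x^4 + 8*x^3 + 8*x^2 + 4) dx. Term by term:
    ∫_0^5 4*x^6 dx = 312500/7;  ∫_0^5 8*x^5 dx = 62500/3;  ∫_0^5 4*x^4 dx = 2500;
    ∫_0^5 8*x^3 dx = 1250;  ∫_0^5 8*x^2 dx = 1000/3;  ∫_0^5 4 dx = 20.
  Sum: 312500/7 + 62500/3 + 2500 + 1250 + 1000/3 + 20 = 1461170/21.
  ∫_0^5 u'(x)^2 dx = ∫_0^5 (36*x^4 + 48*x^3 + 16*x^2) dx. Term by term:
    ∫_0^5 36*x^4 dx = 22500;  ∫_0^5 48*x^3 dx = 7500;  ∫_0^5 16*x^2 dx = 2000/3.
  Sum: 22500 + 7500 + 2000/3 = 92000/3.
Adding: ||u||_{H^1}^2 = 1461170/21 + 92000/3 = 2105170/21.


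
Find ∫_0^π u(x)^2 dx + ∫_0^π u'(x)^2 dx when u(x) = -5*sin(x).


||u||_{H^1(0,π)}^2 = 25*π

u'(x) = -5*cos(x).
Expand u² and (u')² and integrate term by term on (0, π), using: for integers n ≥ 1, ∫_0^π sin²(nx) dx = ∫_0^π cos²(nx) dx = π/2; for n ≠ n', ∫_0^π sin(nx)sin(n'x) dx = ∫_0^π cos(nx)cos(n'x) dx = 0; and by product-to-sum, ∫_0^π sin(nx)cos(n'x) dx = ½∫_0^π [sin((n+n')x) + sin((n−n')x)] dx, which is 0 when n+n' is even and 2n/(n²−n'²) when n+n' is odd (it need not vanish on (0, π)).
  u² squared terms: (-5)²·∫sin(x)² dx = 25·π/2 = 25*π/2.
  So ∫_0^π u² dx = 25*π/2.
  (u')² squared terms: (-5)²·∫cos(x)² dx = 25·π/2 = 25*π/2.
  So ∫_0^π (u')² dx = 25*π/2.
||u||_{H^1}^2 = (25*π/2) + (25*π/2) = 25*π.
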